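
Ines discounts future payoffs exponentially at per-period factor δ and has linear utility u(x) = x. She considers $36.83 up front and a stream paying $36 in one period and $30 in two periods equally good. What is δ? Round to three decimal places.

δ ≈ 0.660

Present value of the stream is 36·δ + 30·δ². Indifference gives 36δ + 30δ² = 36.83.
So 30δ² + 36δ − 36.83 = 0.
δ = (−36 + √(36² + 4·30·36.83)) / (2·30) = (−36 + √5715.60) / 60 ≈ 0.660.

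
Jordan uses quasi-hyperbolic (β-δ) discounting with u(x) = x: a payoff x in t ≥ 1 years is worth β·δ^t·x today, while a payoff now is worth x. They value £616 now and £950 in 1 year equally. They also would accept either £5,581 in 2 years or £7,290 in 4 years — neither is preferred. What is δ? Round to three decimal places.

Both payoffs in the second observation are in the future, so β drops out: δ^2·5581 = δ^4·7290 ⇒ δ^2 = 5581/7290 = 0.76557, so δ = 0.87497.

δ ≈ 0.875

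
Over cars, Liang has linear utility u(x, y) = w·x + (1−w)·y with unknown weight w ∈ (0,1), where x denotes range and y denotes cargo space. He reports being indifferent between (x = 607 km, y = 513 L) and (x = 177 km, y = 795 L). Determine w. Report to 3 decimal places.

w = 0.396

u(607,513) = u(177,795) means w·607 + (1−w)·513 = w·177 + (1−w)·795.
Collecting terms: w·430 = (1−w)·282.
Hence w = 282/(430+282) = 282/712 = 0.396.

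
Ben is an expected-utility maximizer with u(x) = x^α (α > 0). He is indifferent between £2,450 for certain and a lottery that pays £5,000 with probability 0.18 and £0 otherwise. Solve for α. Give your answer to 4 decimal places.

EU(lottery) = 0.18·5000^α + 0.82·0 = 0.18·5000^α.
Indifference: 2450^α = 0.18·5000^α, so (2450/5000)^α = 0.18.
Take logs: α = ln 0.18 / ln(2450/5000) ≈ 2.403867.

α ≈ 2.4039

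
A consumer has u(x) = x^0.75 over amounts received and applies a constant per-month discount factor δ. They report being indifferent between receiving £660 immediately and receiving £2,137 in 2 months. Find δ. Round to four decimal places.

The payoff in 2 months is discounted by δ^2, so u(660) = δ^2·u(2137) and δ^2 = u(660)/u(2137).
Since u(x) = x^0.75, δ^2 = (660/2137)^0.75 = 0.30884^0.75 = 0.41429.
So δ = 0.41429^(1/2) ≈ 0.6437.

δ ≈ 0.6437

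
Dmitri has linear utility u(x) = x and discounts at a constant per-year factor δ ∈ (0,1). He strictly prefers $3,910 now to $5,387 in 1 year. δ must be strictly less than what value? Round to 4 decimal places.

δ < 0.7258

The preference means 3910 > δ·5387.
So δ < 3910/5387 = 0.72582.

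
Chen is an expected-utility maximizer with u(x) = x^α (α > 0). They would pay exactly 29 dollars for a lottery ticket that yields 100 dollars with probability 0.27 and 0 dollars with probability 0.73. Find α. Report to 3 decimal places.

The lottery's expected utility is 0.27·u(100) + 0.73·u(0) = 0.27·100^α (since u(0) = 0 for α > 0).
Indifference: 29^α = 0.27·100^α, so (29/100)^α = 0.27.
Take logs: α = ln 0.27 / ln(29/100) ≈ 1.05773.

α ≈ 1.058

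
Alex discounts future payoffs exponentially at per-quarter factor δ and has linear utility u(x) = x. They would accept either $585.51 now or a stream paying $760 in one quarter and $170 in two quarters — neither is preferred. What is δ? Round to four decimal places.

Present value of the stream is 760·δ + 170·δ². Indifference gives 760δ + 170δ² = 585.51.
Rearranged: 170δ² + 760δ − 585.51 = 0.
By the quadratic formula (taking the positive root), δ = (−760 + √975746.80) / 340 ≈ 0.6700.

δ ≈ 0.6700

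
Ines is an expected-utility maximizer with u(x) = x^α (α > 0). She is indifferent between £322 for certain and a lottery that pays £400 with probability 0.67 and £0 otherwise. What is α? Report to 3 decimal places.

α ≈ 1.846

EU(lottery) = 0.67·400^α + 0.33·0 = 0.67·400^α.
Indifference: 322^α = 0.67·400^α, so (322/400)^α = 0.67.
Taking logs: α·ln(322/400) = ln(0.67), so α = -0.400478 / -0.216913 ≈ 1.846.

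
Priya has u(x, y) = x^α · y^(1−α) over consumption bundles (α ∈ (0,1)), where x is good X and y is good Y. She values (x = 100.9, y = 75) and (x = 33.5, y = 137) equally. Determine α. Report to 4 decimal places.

Set the two utilities equal: 100.9^α·75^(1−α) = 33.5^α·137^(1−α).
Rearrange to (100.9/33.5)^α = (137/75)^(1−α) and take logs: α·1.1025845 = (1−α)·0.6024928.
Thus α·(1.7050773) = 0.6024928, so α = 0.6024928/1.7050773 ≈ 0.3534.

α ≈ 0.3534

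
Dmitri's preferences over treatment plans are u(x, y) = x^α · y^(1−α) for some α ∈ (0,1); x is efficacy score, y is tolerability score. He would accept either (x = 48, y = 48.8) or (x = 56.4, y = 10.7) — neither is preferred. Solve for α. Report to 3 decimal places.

α ≈ 0.904

The Cobb–Douglas utilities coincide, so 48^α·48.8^(1−α) = 56.4^α·10.7^(1−α).
Rearrange to (48/56.4)^α = (10.7/48.8)^(1−α) and take logs: α·-0.161268 = (1−α)·-1.517487.
So α/(1−α) = (-1.517487)/(-0.161268) = 9.409722, and α = 9.409722/10.409722 ≈ 0.904.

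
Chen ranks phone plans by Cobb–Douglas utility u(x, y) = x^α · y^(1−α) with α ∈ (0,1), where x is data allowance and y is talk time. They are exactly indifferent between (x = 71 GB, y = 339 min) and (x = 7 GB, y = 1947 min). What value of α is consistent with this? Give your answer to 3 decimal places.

α ≈ 0.430

Indifference: 71^α · 339^(1−α) = 7^α · 1947^(1−α).
Rearrange to (71/7)^α = (1947/339)^(1−α) and take logs: α·2.316770 = (1−α)·1.748045.
So α/(1−α) = (1.748045)/(2.316770) = 0.754518, and α = 0.754518/1.754518 ≈ 0.430.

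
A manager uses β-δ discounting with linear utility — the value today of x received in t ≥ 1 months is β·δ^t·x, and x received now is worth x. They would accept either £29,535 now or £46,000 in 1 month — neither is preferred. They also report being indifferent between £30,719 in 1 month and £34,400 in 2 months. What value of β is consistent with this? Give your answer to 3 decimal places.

From the later pair, β·δ^1·30719 = β·δ^2·34400; dividing through, δ = 30719/34400 = 0.89299.
Now use the now-vs-future pair: 29535 = β·δ·46000 gives β = 29535/(0.89299·46000) ≈ 0.719.

β ≈ 0.719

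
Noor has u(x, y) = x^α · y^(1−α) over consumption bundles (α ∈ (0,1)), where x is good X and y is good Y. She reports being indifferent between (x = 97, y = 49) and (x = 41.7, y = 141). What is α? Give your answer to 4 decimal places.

Indifference: 97^α · 49^(1−α) = 41.7^α · 141^(1−α).
Taking logs: α·ln 97 + (1−α)·ln 49 = α·ln 41.7 + (1−α)·ln 141, i.e. α·0.8442098 = (1−α)·1.0569396.
With A = 0.8442098 and B = 1.0569396: α·A = (1−α)·B, so α = B/(A+B) = 1.0569396/1.9011494 ≈ 0.5559.

α ≈ 0.5559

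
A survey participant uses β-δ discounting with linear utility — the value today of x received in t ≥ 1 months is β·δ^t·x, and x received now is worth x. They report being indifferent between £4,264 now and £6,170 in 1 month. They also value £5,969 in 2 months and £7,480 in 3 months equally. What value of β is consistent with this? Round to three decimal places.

β ≈ 0.866

Both payoffs in the second observation are in the future, so β drops out: δ^2·5969 = δ^3·7480 ⇒ δ = 5969/7480 = 0.79799.
The first indifference: 4264 = β·δ·6170, so β = 4264/(δ·6170) = 4264/(0.79799·6170) ≈ 0.866.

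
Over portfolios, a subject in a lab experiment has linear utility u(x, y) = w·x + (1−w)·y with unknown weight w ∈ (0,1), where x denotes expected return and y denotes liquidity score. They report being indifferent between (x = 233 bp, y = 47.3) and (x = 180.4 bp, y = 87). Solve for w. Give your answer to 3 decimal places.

u(233,47.3) = u(180.4,87) means w·233 + (1−w)·47.3 = w·180.4 + (1−w)·87.
Rearranging, 52.6·w − 39.7·(1−w) = 0.
So w/(1−w) = 39.7/52.6 = 0.7548, giving w = 39.7/(52.6+39.7) = 0.430.

w = 0.430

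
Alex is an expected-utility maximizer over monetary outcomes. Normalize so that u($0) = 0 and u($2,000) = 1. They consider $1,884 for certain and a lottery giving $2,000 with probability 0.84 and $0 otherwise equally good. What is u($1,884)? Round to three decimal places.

u($1,884) equals the lottery's expected utility: 0.84·1 + 0.16·0 = 0.84.

0.840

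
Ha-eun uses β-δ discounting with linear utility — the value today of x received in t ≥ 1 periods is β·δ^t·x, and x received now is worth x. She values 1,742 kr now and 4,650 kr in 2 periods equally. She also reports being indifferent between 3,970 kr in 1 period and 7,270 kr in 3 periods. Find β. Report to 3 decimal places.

β ≈ 0.686

The second indifference involves only future payoffs, so β cancels: β·δ^1·3970 = β·δ^3·7270, giving δ^2 = 3970/7270 = 0.54608, so δ = 0.73897.
Now use the now-vs-future pair: 1742 = β·δ^2·4650 gives β = 1742/(0.54608·4650) ≈ 0.686.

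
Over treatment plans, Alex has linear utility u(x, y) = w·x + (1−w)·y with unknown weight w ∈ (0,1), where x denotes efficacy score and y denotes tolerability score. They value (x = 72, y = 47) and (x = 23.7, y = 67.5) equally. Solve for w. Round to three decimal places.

Equating utilities: w·72 + (1−w)·47 = w·23.7 + (1−w)·67.5.
w·(72−23.7) = (1−w)·(67.5−47), i.e. w·48.3 = (1−w)·20.5.
Hence w = 20.5/(48.3+20.5) = 20.5/68.8 = 0.298.

w = 0.298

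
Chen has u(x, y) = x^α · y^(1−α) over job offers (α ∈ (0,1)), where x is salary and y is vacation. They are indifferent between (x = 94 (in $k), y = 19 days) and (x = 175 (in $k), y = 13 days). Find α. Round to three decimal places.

Indifference: 94^α · 19^(1−α) = 175^α · 13^(1−α).
Taking logs: α·ln 94 + (1−α)·ln 19 = α·ln 175 + (1−α)·ln 13, i.e. α·-0.621491 = (1−α)·-0.379490.
With A = -0.621491 and B = -0.379490: α·A = (1−α)·B, so α = B/(A+B) = -0.379490/-1.000981 ≈ 0.379.

α ≈ 0.379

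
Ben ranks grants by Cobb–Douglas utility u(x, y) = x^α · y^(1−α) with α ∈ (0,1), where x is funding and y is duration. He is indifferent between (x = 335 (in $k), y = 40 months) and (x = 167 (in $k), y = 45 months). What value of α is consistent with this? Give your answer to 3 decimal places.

α ≈ 0.145

Indifference: 335^α · 40^(1−α) = 167^α · 45^(1−α).
Rearrange to (335/167)^α = (45/40)^(1−α) and take logs: α·0.696137 = (1−α)·0.117783.
With A = 0.696137 and B = 0.117783: α·A = (1−α)·B, so α = B/(A+B) = 0.117783/0.813920 ≈ 0.145.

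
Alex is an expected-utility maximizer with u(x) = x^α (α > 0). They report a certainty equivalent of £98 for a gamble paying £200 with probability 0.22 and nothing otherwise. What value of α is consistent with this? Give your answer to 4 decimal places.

α ≈ 2.1226

Since u(0) = 0, the lottery's EU is 0.22·200^α.
Equating: 98^α = 0.22·200^α, i.e. 0.4900^α = 0.22.
Take logs: α = ln 0.22 / ln(98/200) ≈ 2.122560.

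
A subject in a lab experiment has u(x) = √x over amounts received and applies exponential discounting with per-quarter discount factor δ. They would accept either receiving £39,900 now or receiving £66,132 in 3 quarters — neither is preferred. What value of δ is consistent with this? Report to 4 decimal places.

Indifference means u(39900) = δ^3 · u(66132), so δ^3 = u(39900)/u(66132).
Since u(x) = √x, δ^3 = √(39900/66132) = 0.77675.
Hence δ = (0.77675)^(1/3) = 0.919236.

δ ≈ 0.9192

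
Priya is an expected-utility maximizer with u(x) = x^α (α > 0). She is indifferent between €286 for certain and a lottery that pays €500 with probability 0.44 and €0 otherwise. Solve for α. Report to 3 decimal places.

Since u(0) = 0, the lottery's EU is 0.44·500^α.
Indifference: 286^α = 0.44·500^α, so (286/500)^α = 0.44.
Take logs: α = ln 0.44 / ln(286/500) ≈ 1.46967.

α ≈ 1.470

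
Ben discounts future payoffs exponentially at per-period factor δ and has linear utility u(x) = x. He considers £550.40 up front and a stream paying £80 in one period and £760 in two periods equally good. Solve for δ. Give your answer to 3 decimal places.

Equating present values: 550.40 = 80δ + 760δ².
Rearranged: 760δ² + 80δ − 550.40 = 0.
δ = (−80 + √(80² + 4·760·550.40)) / (2·760) = (−80 + √1679616.00) / 1520 ≈ 0.800.

δ ≈ 0.800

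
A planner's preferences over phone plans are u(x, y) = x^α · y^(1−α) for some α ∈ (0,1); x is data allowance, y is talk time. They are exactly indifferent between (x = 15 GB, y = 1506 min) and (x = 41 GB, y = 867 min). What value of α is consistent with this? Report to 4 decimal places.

The Cobb–Douglas utilities coincide, so 15^α·1506^(1−α) = 41^α·867^(1−α).
Taking logs: α·ln 15 + (1−α)·ln 1506 = α·ln 41 + (1−α)·ln 867, i.e. α·-1.0055219 = (1−α)·-0.5521734.
So α/(1−α) = (-0.5521734)/(-1.0055219) = 0.5491411, and α = 0.5491411/1.5491411 ≈ 0.3545.

α ≈ 0.3545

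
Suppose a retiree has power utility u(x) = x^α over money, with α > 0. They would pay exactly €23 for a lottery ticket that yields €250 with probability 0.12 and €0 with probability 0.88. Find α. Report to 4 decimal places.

α ≈ 0.8886

The lottery's expected utility is 0.12·u(250) + 0.88·u(0) = 0.12·250^α (since u(0) = 0 for α > 0).
Setting u(23) equal to that: 23^α = 0.12·250^α ⇒ (23/250)^α = 0.12.
Take logs: α = ln 0.12 / ln(23/250) ≈ 0.888639.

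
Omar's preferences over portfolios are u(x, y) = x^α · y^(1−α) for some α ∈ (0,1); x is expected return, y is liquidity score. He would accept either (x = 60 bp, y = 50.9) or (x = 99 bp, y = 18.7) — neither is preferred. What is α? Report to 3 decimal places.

Set the two utilities equal: 60^α·50.9^(1−α) = 99^α·18.7^(1−α).
Taking logs: α·ln 60 + (1−α)·ln 50.9 = α·ln 99 + (1−α)·ln 18.7, i.e. α·-0.500775 = (1−α)·-1.001339.
So α/(1−α) = (-1.001339)/(-0.500775) = 1.999579, and α = 1.999579/2.999579 ≈ 0.667.

α ≈ 0.667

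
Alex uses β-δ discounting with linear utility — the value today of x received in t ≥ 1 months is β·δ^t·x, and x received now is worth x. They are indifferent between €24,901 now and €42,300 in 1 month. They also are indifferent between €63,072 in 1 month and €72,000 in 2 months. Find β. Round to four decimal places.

The second indifference involves only future payoffs, so β cancels: β·δ^1·63072 = β·δ^2·72000, giving δ = 63072/72000 = 0.87600.
Now use the now-vs-future pair: 24901 = β·δ·42300 gives β = 24901/(0.87600·42300) ≈ 0.6720.

β ≈ 0.6720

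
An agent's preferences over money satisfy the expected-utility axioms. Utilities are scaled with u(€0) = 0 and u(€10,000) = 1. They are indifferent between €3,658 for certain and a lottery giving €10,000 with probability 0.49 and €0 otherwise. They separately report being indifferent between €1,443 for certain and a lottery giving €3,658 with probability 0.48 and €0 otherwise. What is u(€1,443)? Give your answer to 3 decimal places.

0.235

The first gamble pins u(€3,658): it must equal 0.49·1 + 0.51·0 = 0.49.
Chaining: u(€1,443) = 0.48·0.49 + 0.52·0.00 = 0.2352.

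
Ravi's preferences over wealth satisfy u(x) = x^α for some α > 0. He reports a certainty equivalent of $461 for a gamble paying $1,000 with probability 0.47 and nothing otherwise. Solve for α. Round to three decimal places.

α ≈ 0.975

Since u(0) = 0, the lottery's EU is 0.47·1000^α.
Equating: 461^α = 0.47·1000^α, i.e. 0.4610^α = 0.47.
Take logs: α = ln 0.47 / ln(461/1000) ≈ 0.97503.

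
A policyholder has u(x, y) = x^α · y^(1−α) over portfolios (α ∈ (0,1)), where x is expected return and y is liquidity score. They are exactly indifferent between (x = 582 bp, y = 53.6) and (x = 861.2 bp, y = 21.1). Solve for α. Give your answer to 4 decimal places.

Indifference: 582^α · 53.6^(1−α) = 861.2^α · 21.1^(1−α).
(582/861.2)^α = (21.1/53.6)^(1−α); take logs: α·ln(582/861.2) = (1−α)·ln(21.1/53.6), i.e. α·-0.3918563 = (1−α)·-0.9322760.
With A = -0.3918563 and B = -0.9322760: α·A = (1−α)·B, so α = B/(A+B) = -0.9322760/-1.3241323 ≈ 0.7041.

α ≈ 0.7041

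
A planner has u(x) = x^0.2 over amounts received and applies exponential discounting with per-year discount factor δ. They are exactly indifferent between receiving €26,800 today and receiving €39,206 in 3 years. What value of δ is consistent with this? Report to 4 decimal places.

Equating discounted utilities: u(26800) = δ^3·u(39206) ⇒ δ^3 = u(26800)/u(39206).
With u(x) = x^0.2: δ^3 = 26800^0.2/39206^0.2 = (26800/39206)^0.2 = 0.92674.
So δ = 0.92674^(1/3) ≈ 0.9750.

δ ≈ 0.9750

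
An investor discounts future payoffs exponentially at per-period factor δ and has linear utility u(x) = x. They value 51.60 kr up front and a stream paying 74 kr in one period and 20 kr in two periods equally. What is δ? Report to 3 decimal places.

δ ≈ 0.600

Present value of the stream is 74·δ + 20·δ². Indifference gives 74δ + 20δ² = 51.60.
That is, 20δ² + 74δ − 51.60 = 0, a quadratic in δ.
By the quadratic formula (taking the positive root), δ = (−74 + √9604.00) / 40 ≈ 0.600.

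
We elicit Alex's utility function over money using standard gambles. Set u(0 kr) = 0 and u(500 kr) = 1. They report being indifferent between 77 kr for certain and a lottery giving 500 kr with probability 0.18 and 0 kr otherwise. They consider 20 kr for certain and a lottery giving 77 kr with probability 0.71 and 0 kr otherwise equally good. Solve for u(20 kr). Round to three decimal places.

0.128

From the first indifference, u(77 kr) = 0.18·u(500 kr) + 0.82·u(0 kr) = 0.18·1 + 0.82·0 = 0.18.
The second indifference gives u(20 kr) = 0.71·u(77 kr) + 0.29·u(0 kr) = 0.71·0.18 + 0.29·0.00 = 0.1278.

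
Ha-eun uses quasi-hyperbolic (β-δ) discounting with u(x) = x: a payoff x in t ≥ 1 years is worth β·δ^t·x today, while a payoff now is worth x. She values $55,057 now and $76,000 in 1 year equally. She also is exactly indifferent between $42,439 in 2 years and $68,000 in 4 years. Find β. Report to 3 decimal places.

From the later pair, β·δ^2·42439 = β·δ^4·68000; dividing through, δ^2 = 42439/68000 = 0.62410, so δ = 0.79000.
Substituting δ into 55057 = β·δ·76000: β = 55057/(60040.141) ≈ 0.917.

β ≈ 0.917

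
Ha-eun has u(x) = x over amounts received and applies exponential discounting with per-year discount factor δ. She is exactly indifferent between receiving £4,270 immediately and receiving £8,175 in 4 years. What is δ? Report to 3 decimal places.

The payoff in 4 years is discounted by δ^4, so u(4270) = δ^4·u(8175) and δ^4 = u(4270)/u(8175).
With u(x) = x: δ^4 = 4270/8175 = 0.52232.
So δ = 0.52232^(1/4) ≈ 0.850.

δ ≈ 0.850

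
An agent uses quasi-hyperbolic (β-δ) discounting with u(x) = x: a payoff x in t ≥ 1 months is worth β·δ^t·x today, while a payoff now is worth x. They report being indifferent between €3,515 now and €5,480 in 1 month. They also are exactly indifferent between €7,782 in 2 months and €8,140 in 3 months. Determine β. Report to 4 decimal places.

From the later pair, β·δ^2·7782 = β·δ^3·8140; dividing through, δ = 7782/8140 = 0.95602.
Now use the now-vs-future pair: 3515 = β·δ·5480 gives β = 3515/(0.95602·5480) ≈ 0.6709.

β ≈ 0.6709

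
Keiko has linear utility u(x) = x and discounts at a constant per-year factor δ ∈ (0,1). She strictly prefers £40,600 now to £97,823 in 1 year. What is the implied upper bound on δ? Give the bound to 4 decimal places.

The preference means 40600 > δ·97823.
Dividing through by 97823 gives δ < 0.41504.

δ < 0.4150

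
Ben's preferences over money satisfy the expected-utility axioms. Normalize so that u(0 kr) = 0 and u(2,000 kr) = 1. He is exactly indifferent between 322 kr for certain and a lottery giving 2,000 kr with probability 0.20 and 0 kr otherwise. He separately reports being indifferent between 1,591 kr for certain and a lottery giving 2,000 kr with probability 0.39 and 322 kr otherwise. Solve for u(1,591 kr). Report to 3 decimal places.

0.512

First, u(322 kr) = 0.20·u(2,000 kr) + 0.80·u(0 kr) = 0.20.
Then u(1,591 kr) = 0.39·u(2,000 kr) + 0.61·u(322 kr) = 0.39·1.00 + 0.61·0.20 = 0.5120.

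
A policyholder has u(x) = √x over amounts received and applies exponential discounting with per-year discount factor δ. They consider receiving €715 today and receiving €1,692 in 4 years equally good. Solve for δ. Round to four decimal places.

δ ≈ 0.8979

Equating discounted utilities: u(715) = δ^4·u(1692) ⇒ δ^4 = u(715)/u(1692).
With u(x) = √x: δ^4 = √715/√1692 = √(715/1692) = 0.65006.
Hence δ = (0.65006)^(1/4) = 0.897921.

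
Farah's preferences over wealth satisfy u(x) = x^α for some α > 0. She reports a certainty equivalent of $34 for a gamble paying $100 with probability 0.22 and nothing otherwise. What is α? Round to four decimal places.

α ≈ 1.4035

EU(lottery) = 0.22·100^α + 0.78·0 = 0.22·100^α.
Setting u(34) equal to that: 34^α = 0.22·100^α ⇒ (34/100)^α = 0.22.
α = ln(0.22) / ln(34/100) = -1.5141277/-1.0788097 ≈ 1.4035.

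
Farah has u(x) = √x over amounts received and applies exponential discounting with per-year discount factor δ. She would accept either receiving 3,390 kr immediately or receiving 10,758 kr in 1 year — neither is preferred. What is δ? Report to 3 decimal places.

Equating discounted utilities: u(3390) = δ·u(10758) ⇒ δ = u(3390)/u(10758).
Since u(x) = √x, δ = √(3390/10758) = 0.56135.

δ ≈ 0.561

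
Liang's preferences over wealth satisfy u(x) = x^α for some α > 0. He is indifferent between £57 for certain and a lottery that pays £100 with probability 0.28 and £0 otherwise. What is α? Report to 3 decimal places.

The lottery's expected utility is 0.28·u(100) + 0.72·u(0) = 0.28·100^α (since u(0) = 0 for α > 0).
Setting u(57) equal to that: 57^α = 0.28·100^α ⇒ (57/100)^α = 0.28.
Take logs: α = ln 0.28 / ln(57/100) ≈ 2.26458.

α ≈ 2.265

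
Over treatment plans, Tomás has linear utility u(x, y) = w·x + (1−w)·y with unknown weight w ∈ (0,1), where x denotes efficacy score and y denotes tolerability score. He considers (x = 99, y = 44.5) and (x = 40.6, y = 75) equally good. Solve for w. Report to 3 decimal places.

Indifference: w·99 + (1−w)·44.5 = w·40.6 + (1−w)·75.
w·(99−40.6) = (1−w)·(75−44.5), i.e. w·58.4 = (1−w)·30.5.
So w/(1−w) = 30.5/58.4 = 0.5223, giving w = 30.5/(58.4+30.5) = 0.343.

w = 0.343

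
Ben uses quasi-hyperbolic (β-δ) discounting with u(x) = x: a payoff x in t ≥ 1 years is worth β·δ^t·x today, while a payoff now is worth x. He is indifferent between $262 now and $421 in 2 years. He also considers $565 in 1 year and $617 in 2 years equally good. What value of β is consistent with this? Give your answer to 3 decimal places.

β ≈ 0.742

Both payoffs in the second observation are in the future, so β drops out: δ^1·565 = δ^2·617 ⇒ δ = 565/617 = 0.91572.
The first indifference: 262 = β·δ^2·421, so β = 262/(δ^2·421) = 262/(0.83855·421) ≈ 0.742.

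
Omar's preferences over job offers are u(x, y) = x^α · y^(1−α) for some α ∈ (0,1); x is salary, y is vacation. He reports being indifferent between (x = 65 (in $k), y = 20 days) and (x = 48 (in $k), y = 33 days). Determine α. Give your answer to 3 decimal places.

Indifference: 65^α · 20^(1−α) = 48^α · 33^(1−α).
Taking logs: α·ln 65 + (1−α)·ln 20 = α·ln 48 + (1−α)·ln 33, i.e. α·0.303186 = (1−α)·0.500775.
Thus α·(0.803961) = 0.500775, so α = 0.500775/0.803961 ≈ 0.623.

α ≈ 0.623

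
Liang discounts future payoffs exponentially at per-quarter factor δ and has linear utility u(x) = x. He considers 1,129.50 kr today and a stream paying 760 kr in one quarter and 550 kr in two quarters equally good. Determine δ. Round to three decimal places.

δ ≈ 0.900

Equating present values: 1129.50 = 760δ + 550δ².
Rearranged: 550δ² + 760δ − 1129.50 = 0.
The positive root is δ = [−760 + √(760² + 4·550·1129.50)] / (2·550) = (−760 + 1750.000)/1100 ≈ 0.900.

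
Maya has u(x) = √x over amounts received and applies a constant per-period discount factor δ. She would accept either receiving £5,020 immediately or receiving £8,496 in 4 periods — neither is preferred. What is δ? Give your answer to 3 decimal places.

Equating discounted utilities: u(5020) = δ^4·u(8496) ⇒ δ^4 = u(5020)/u(8496).
With u(x) = √x: δ^4 = √5020/√8496 = √(5020/8496) = 0.76868.
Taking the 4th root: δ = 0.76868^(1/4) ≈ 0.936.

δ ≈ 0.936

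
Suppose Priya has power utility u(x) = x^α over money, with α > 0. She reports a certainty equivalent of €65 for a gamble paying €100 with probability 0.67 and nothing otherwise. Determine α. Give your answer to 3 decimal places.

Since u(0) = 0, the lottery's EU is 0.67·100^α.
Indifference: 65^α = 0.67·100^α, so (65/100)^α = 0.67.
Take logs: α = ln 0.67 / ln(65/100) ≈ 0.92965.

α ≈ 0.930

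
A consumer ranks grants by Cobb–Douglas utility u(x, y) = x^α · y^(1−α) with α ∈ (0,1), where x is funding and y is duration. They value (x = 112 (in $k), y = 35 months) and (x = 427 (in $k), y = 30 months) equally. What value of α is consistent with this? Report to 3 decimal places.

Set the two utilities equal: 112^α·35^(1−α) = 427^α·30^(1−α).
Taking logs: α·ln 112 + (1−α)·ln 35 = α·ln 427 + (1−α)·ln 30, i.e. α·-1.338285 = (1−α)·-0.154151.
So α/(1−α) = (-0.154151)/(-1.338285) = 0.115185, and α = 0.115185/1.115185 ≈ 0.103.

α ≈ 0.103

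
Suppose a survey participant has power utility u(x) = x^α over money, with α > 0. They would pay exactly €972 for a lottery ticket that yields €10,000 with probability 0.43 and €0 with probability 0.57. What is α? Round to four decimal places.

α ≈ 0.3621

Since u(0) = 0, the lottery's EU is 0.43·10000^α.
Setting u(972) equal to that: 972^α = 0.43·10000^α ⇒ (972/10000)^α = 0.43.
Take logs: α = ln 0.43 / ln(972/10000) ≈ 0.362066.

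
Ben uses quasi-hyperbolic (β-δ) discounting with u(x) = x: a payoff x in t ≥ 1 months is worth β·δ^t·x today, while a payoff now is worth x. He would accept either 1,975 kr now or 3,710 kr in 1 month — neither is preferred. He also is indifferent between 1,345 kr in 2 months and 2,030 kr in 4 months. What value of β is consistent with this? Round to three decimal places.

The second indifference involves only future payoffs, so β cancels: β·δ^2·1345 = β·δ^4·2030, giving δ^2 = 1345/2030 = 0.66256, so δ = 0.81398.
Now use the now-vs-future pair: 1975 = β·δ·3710 gives β = 1975/(0.81398·3710) ≈ 0.654.

β ≈ 0.654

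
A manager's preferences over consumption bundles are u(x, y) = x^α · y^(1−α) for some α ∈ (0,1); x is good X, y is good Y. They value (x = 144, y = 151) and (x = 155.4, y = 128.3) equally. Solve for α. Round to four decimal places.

α ≈ 0.6813

The Cobb–Douglas utilities coincide, so 144^α·151^(1−α) = 155.4^α·128.3^(1−α).
(144/155.4)^α = (128.3/151)^(1−α); take logs: α·ln(144/155.4) = (1−α)·ln(128.3/151), i.e. α·-0.0761891 = (1−α)·-0.1629086.
So α/(1−α) = (-0.1629086)/(-0.0761891) = 2.1382140, and α = 2.1382140/3.1382140 ≈ 0.6813.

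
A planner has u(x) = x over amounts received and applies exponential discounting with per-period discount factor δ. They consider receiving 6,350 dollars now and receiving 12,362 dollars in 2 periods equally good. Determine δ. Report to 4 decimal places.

δ ≈ 0.7167

Indifference means u(6350) = δ^2 · u(12362), so δ^2 = u(6350)/u(12362).
With u(x) = x: δ^2 = 6350/12362 = 0.51367.
So δ = 0.51367^(1/2) ≈ 0.7167.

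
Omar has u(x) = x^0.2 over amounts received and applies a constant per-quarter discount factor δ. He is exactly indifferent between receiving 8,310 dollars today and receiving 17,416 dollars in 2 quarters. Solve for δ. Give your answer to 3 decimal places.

δ ≈ 0.929

The payoff in 2 quarters is discounted by δ^2, so u(8310) = δ^2·u(17416) and δ^2 = u(8310)/u(17416).
With u(x) = x^0.2: δ^2 = 8310^0.2/17416^0.2 = (8310/17416)^0.2 = 0.86244.
Hence δ = (0.86244)^(1/2) = 0.92868.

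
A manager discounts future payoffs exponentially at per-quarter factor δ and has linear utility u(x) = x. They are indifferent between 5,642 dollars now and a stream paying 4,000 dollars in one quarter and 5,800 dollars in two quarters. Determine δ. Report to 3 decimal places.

δ ≈ 0.700

Present value of the stream is 4000·δ + 5800·δ². Indifference gives 4000δ + 5800δ² = 5642.
Rearranged: 5800δ² + 4000δ − 5642 = 0.
δ = (−4000 + √(4000² + 4·5800·5642)) / (2·5800) = (−4000 + √146894400.00) / 11600 ≈ 0.700.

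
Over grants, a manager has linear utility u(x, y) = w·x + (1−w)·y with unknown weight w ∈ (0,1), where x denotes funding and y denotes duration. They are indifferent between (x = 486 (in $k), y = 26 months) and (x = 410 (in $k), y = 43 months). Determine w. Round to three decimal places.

Indifference: w·486 + (1−w)·26 = w·410 + (1−w)·43.
Collecting terms: w·76 = (1−w)·17.
So w/(1−w) = 17/76 = 0.2237, giving w = 17/(76+17) = 0.183.

w = 0.183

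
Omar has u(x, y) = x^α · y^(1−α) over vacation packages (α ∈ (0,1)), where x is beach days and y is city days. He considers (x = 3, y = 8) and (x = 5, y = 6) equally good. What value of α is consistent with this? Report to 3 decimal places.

The Cobb–Douglas utilities coincide, so 3^α·8^(1−α) = 5^α·6^(1−α).
(3/5)^α = (6/8)^(1−α); take logs: α·ln(3/5) = (1−α)·ln(6/8), i.e. α·-0.510826 = (1−α)·-0.287682.
With A = -0.510826 and B = -0.287682: α·A = (1−α)·B, so α = B/(A+B) = -0.287682/-0.798508 ≈ 0.360.

α ≈ 0.360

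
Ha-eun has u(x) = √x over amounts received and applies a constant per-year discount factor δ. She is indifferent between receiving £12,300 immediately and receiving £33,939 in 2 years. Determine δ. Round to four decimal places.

Equating discounted utilities: u(12300) = δ^2·u(33939) ⇒ δ^2 = u(12300)/u(33939).
Since u(x) = √x, δ^2 = √(12300/33939) = 0.60201.
So δ = 0.60201^(1/2) ≈ 0.7759.

δ ≈ 0.7759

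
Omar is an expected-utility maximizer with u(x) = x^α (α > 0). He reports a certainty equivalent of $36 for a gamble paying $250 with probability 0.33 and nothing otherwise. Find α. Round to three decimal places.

EU(lottery) = 0.33·250^α + 0.67·0 = 0.33·250^α.
Equating: 36^α = 0.33·250^α, i.e. 0.1440^α = 0.33.
Taking logs: α·ln(36/250) = ln(0.33), so α = -1.108663 / -1.937942 ≈ 0.572.

α ≈ 0.572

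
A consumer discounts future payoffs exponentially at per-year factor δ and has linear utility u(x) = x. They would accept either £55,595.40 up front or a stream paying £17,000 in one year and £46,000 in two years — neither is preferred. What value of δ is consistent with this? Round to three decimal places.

The stream is worth 17000δ + 46000δ² today, so 17000δ + 46000δ² = 55595.40.
That is, 46000δ² + 17000δ − 55595.40 = 0, a quadratic in δ.
δ = (−17000 + √(17000² + 4·46000·55595.40)) / (2·46000) = (−17000 + √10518553600.00) / 92000 ≈ 0.930.

δ ≈ 0.930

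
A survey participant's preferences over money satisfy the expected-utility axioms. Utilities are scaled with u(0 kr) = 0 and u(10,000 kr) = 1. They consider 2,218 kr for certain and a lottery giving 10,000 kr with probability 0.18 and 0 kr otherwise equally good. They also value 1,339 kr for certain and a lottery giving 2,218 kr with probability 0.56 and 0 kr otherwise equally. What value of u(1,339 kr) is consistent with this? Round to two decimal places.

First, u(2,218 kr) = 0.18·u(10,000 kr) + 0.82·u(0 kr) = 0.18.
The second indifference gives u(1,339 kr) = 0.56·u(2,218 kr) + 0.44·u(0 kr) = 0.56·0.18 + 0.44·0.00 = 0.1008.

0.10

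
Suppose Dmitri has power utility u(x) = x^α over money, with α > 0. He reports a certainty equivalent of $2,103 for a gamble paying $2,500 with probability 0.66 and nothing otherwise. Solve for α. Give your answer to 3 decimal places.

EU(lottery) = 0.66·2500^α + 0.34·0 = 0.66·2500^α.
Setting u(2103) equal to that: 2103^α = 0.66·2500^α ⇒ (2103/2500)^α = 0.66.
Taking logs: α·ln(2103/2500) = ln(0.66), so α = -0.415515 / -0.172926 ≈ 2.403.

α ≈ 2.403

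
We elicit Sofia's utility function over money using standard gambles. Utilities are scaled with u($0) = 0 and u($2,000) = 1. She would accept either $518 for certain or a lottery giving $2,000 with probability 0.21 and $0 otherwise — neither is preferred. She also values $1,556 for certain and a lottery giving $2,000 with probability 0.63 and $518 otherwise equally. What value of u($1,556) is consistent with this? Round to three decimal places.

From the first indifference, u($518) = 0.21·u($2,000) + 0.79·u($0) = 0.21·1 + 0.79·0 = 0.21.
Chaining: u($1,556) = 0.63·1.00 + 0.37·0.21 = 0.7077.

0.708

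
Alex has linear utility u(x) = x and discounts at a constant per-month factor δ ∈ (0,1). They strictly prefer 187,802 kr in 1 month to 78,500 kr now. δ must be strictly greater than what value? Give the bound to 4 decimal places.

δ > 0.4180

Under u(x) = x this choice says 78500 < δ·187802.
So δ > 78500/187802 = 0.41799.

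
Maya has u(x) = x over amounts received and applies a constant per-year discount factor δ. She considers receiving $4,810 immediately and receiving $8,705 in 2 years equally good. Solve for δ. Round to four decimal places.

δ ≈ 0.7433

The payoff in 2 years is discounted by δ^2, so u(4810) = δ^2·u(8705) and δ^2 = u(4810)/u(8705).
With u(x) = x: δ^2 = 4810/8705 = 0.55256.
Hence δ = (0.55256)^(1/2) = 0.743341.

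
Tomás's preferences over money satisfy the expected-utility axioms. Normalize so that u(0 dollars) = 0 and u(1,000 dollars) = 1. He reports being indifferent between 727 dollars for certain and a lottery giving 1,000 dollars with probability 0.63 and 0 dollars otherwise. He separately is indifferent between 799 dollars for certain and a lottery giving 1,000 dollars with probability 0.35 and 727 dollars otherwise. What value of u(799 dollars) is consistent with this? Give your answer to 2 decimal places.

From the first indifference, u(727 dollars) = 0.63·u(1,000 dollars) + 0.37·u(0 dollars) = 0.63·1 + 0.37·0 = 0.63.
The second indifference gives u(799 dollars) = 0.35·u(1,000 dollars) + 0.65·u(727 dollars) = 0.35·1.00 + 0.65·0.63 = 0.7595.

0.76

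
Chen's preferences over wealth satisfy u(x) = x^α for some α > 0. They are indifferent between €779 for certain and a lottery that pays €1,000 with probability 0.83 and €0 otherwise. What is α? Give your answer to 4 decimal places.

α ≈ 0.7461

EU(lottery) = 0.83·1000^α + 0.17·0 = 0.83·1000^α.
Indifference: 779^α = 0.83·1000^α, so (779/1000)^α = 0.83.
Taking logs: α·ln(779/1000) = ln(0.83), so α = -0.1863296 / -0.2497442 ≈ 0.7461.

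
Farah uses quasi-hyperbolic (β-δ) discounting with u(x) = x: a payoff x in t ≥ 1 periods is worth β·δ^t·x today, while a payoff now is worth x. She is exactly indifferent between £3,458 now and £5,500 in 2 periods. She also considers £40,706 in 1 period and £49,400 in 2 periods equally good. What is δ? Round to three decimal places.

Both payoffs in the second observation are in the future, so β drops out: δ^1·40706 = δ^2·49400 ⇒ δ = 40706/49400 = 0.82401.

δ ≈ 0.824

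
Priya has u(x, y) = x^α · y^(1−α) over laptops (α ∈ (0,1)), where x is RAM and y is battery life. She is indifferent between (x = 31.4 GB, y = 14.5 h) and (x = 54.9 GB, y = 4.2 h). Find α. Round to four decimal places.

α ≈ 0.6892

The Cobb–Douglas utilities coincide, so 31.4^α·14.5^(1−α) = 54.9^α·4.2^(1−α).
(31.4/54.9)^α = (4.2/14.5)^(1−α); take logs: α·ln(31.4/54.9) = (1−α)·ln(4.2/14.5), i.e. α·-0.5587055 = (1−α)·-1.2390641.
Thus α·(-1.7977696) = -1.2390641, so α = -1.2390641/-1.7977696 ≈ 0.6892.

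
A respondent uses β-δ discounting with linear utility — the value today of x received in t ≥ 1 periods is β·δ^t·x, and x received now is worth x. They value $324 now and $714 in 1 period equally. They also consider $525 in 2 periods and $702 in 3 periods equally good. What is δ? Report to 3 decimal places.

From the later pair, β·δ^2·525 = β·δ^3·702; dividing through, δ = 525/702 = 0.74786.

δ ≈ 0.748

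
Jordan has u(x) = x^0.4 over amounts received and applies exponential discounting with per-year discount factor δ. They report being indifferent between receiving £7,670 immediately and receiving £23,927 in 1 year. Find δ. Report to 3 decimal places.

Equating discounted utilities: u(7670) = δ·u(23927) ⇒ δ = u(7670)/u(23927).
With u(x) = x^0.4: δ = 7670^0.4/23927^0.4 = (7670/23927)^0.4 = 0.63440.

δ ≈ 0.634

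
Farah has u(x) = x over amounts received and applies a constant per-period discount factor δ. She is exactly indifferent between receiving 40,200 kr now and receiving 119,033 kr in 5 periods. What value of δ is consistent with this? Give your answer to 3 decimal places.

Equating discounted utilities: u(40200) = δ^5·u(119033) ⇒ δ^5 = u(40200)/u(119033).
With u(x) = x: δ^5 = 40200/119033 = 0.33772.
So δ = 0.33772^(1/5) ≈ 0.805.

δ ≈ 0.805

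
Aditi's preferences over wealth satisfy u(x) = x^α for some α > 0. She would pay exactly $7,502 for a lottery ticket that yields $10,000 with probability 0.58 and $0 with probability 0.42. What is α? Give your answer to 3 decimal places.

α ≈ 1.895

The lottery's expected utility is 0.58·u(10000) + 0.42·u(0) = 0.58·10000^α (since u(0) = 0 for α > 0).
Equating: 7502^α = 0.58·10000^α, i.e. 0.7502^α = 0.58.
Taking logs: α·ln(7502/10000) = ln(0.58), so α = -0.544727 / -0.287415 ≈ 1.895.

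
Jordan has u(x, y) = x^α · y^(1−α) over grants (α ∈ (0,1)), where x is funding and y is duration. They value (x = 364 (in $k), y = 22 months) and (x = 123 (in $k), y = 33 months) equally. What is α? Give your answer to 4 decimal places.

α ≈ 0.2720

Set the two utilities equal: 364^α·22^(1−α) = 123^α·33^(1−α).
(364/123)^α = (33/22)^(1−α); take logs: α·ln(364/123) = (1−α)·ln(33/22), i.e. α·1.0849695 = (1−α)·0.4054651.
With A = 1.0849695 and B = 0.4054651: α·A = (1−α)·B, so α = B/(A+B) = 0.4054651/1.4904346 ≈ 0.2720.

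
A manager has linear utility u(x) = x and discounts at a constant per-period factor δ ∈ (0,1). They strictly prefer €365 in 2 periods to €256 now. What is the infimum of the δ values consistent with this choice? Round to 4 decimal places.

The preference means 256 < δ^2·365.
Dividing by 365: δ^2 > 0.70137. Both sides are positive, so the square root keeps the direction.
δ > (256/365)^(1/2) ≈ 0.8375.

δ > 0.8375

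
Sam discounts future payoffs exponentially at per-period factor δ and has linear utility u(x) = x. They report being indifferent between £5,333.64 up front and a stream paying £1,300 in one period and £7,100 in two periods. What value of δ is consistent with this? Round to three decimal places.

Equating present values: 5333.64 = 1300δ + 7100δ².
Rearranged: 7100δ² + 1300δ − 5333.64 = 0.
δ = (−1300 + √(1300² + 4·7100·5333.64)) / (2·7100) = (−1300 + √153165376.00) / 14200 ≈ 0.780.

δ ≈ 0.780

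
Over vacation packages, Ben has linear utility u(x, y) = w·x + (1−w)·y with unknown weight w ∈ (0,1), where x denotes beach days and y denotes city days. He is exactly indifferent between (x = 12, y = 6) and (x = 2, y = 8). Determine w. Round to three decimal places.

w = 0.167

Equating utilities: w·12 + (1−w)·6 = w·2 + (1−w)·8.
Rearranging, 10·w − 2·(1−w) = 0.
So w/(1−w) = 2/10 = 0.2000, giving w = 2/(10+2) = 0.167.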